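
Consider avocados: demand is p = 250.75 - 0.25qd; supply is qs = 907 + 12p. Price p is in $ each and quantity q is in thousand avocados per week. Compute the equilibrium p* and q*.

p* = 6, q* = 979

Inverting to quantity form: qd = 1003 - 4p.
Equating demand and supply, 1003 - 4p = 907 + 12p gives 16p = 96, so p* = 6.
Then q* = 1003 - 4(6) = 979.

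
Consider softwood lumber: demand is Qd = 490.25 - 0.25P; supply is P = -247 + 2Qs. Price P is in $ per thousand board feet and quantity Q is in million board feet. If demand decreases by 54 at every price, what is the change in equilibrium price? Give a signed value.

ΔP = -72

Inverting to quantity form: Qs = 123.5 + 0.5P.
Equating demand and supply, 490.25 - 0.25P = 123.5 + 0.5P gives 0.75P = 366.75, so P* = 489.
From the demand curve, Q* = 490.25 - 0.25(489) = 368.
After the shift, demand is Qd = 436.25 - 0.25P.
The new intersection has 312.75 = 0.75P, i.e. P = 417, Q = 332.
ΔP = 417 - 489 = -72.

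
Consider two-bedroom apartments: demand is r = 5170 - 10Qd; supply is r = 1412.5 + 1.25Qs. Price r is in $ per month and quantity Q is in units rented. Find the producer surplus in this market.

Solving each curve for Q: Qd = 517 - 0.1r and Qs = -1130 + 0.8r.
Equating demand and supply, 517 - 0.1r = -1130 + 0.8r gives 0.9r = 1647, so r* = 1830.
Plugging r* into demand: Q* = 517 - 0.1(1830) = 334.
Supply choke price (Qs = 0): r = 1412.5. Producer surplus = ½ × (1830 - 1412.5) × 334 = 69722.5.

Producer surplus = 69722.5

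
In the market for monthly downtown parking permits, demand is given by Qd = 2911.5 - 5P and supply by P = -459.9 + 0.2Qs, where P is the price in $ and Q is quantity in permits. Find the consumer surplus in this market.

Inverting to quantity form: Qs = 2299.5 + 5P.
Set Qd = Qs: 2911.5 - 5P = 2299.5 + 5P, so 612 = 10P and P* = 61.2.
Plugging P* into demand: Q* = 2911.5 - 5(61.2) = 2605.5.
Demand choke price (Qd = 0): P = 2911.5/5 = 582.3. Consumer surplus = ½ × (582.3 - 61.2) × 2605.5 = 678863.025.

Consumer surplus = 678863.025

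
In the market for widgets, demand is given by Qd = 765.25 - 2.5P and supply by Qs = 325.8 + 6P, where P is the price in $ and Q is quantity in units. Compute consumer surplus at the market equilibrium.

At equilibrium Qd = Qs, so 765.25 - 2.5P = 325.8 + 6P; collecting terms, 439.45 = 8.5P and P* = 51.7.
Then Q* = 765.25 - 2.5(51.7) = 636.
Demand choke price (Qd = 0): P = 765.25/2.5 = 306.1. Consumer surplus = ½ × (306.1 - 51.7) × 636 = 80899.2.

Consumer surplus = 80899.2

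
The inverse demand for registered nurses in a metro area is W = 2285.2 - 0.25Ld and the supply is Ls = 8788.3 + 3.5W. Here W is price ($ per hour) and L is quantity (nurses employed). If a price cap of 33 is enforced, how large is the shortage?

Shortage = 105

In direct form, Ld = 9140.8 - 4W.
Evaluating both curves at the ceiling price 33 gives Ld = 9008.8, Ls = 8903.8.
Shortage = Ld - Ls = 9008.8 - 8903.8 = 105.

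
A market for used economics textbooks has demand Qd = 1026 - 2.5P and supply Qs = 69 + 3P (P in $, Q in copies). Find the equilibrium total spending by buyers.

Total spending by buyers = 102834

Set Qd = Qs: 1026 - 2.5P = 69 + 3P, so 957 = 5.5P and P* = 174.
Substitute back: Q* = 1026 - 2.5(174) = 591.
Total spending by buyers = P* × Q* = 174 × 591 = 102834.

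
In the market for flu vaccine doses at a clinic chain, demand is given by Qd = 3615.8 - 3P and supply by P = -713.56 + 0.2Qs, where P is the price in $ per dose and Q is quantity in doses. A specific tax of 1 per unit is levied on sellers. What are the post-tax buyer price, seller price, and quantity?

Rewriting in direct form: Qs = 3567.8 + 5P.
The tax drives a wedge P_b - P_s = 1. Substituting P_s = P_b - 1 into supply: Qs = 3562.8 + 5P_b.
Equate demand and the shifted supply: 3615.8 - 3P_b = 3562.8 + 5P_b, giving 8P_b = 53, so P_b = 6.625.
So P_s = 5.625 and the quantity traded is Q = 3615.8 - 3(6.625) = 3595.925.

P_b = 6.625, P_s = 5.625, Q = 3595.925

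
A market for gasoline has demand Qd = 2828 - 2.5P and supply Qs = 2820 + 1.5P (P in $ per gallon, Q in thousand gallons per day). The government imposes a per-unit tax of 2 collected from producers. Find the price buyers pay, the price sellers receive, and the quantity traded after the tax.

P_b = 2.75, P_s = 0.75, Q = 2821.125

Producers keep P_s = P_b - 2 per unit, so supply in terms of the buyer price is Qs = 2817 + 1.5P_b.
Set Qd = Qs: 2828 - 2.5P_b = 2817 + 1.5P_b, so 11 = 4P_b and P_b = 2.75.
So P_s = 0.75 and the quantity traded is Q = 2828 - 2.5(2.75) = 2821.125.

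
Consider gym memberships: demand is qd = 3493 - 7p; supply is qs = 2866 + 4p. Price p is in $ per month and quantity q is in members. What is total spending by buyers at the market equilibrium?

Total spending by buyers = 176358

At equilibrium qd = qs, so 3493 - 7p = 2866 + 4p; collecting terms, 627 = 11p and p* = 57.
From the demand curve, q* = 3493 - 7(57) = 3094.
Total spending by buyers = p* × q* = 57 × 3094 = 176358.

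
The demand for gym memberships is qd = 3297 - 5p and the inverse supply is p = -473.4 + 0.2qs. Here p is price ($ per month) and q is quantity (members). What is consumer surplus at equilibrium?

Rewriting in direct form: qs = 2367 + 5p.
The market clears where 3297 - 5p = 2367 + 5p. Rearranging, 10p = 930, hence p* = 93.
Then q* = 3297 - 5(93) = 2832.
Demand choke price (qd = 0): p = 3297/5 = 659.4. Consumer surplus = ½ × (659.4 - 93) × 2832 = 802022.4.

Consumer surplus = 802022.4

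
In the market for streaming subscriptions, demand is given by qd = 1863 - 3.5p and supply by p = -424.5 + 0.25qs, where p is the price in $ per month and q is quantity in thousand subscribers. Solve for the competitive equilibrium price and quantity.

p* = 22, q* = 1786

In direct form, qs = 1698 + 4p.
The market clears where 1863 - 3.5p = 1698 + 4p. Rearranging, 7.5p = 165, hence p* = 22.
Substitute back: q* = 1863 - 3.5(22) = 1786.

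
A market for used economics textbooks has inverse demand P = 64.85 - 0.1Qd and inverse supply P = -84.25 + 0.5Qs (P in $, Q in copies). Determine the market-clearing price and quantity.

P* = 40, Q* = 248.5

Rewriting in direct form: Qd = 648.5 - 10P and Qs = 168.5 + 2P.
At equilibrium Qd = Qs, so 648.5 - 10P = 168.5 + 2P; collecting terms, 480 = 12P and P* = 40.
From the demand curve, Q* = 648.5 - 10(40) = 248.5.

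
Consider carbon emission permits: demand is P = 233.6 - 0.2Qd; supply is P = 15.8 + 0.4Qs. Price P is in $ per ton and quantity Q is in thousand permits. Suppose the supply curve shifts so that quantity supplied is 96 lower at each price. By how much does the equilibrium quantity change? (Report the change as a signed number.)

Rewriting in direct form: Qd = 1168 - 5P and Qs = -39.5 + 2.5P.
At equilibrium Qd = Qs, so 1168 - 5P = -39.5 + 2.5P; collecting terms, 1207.5 = 7.5P and P* = 161.
Plugging P* into demand: Q* = 1168 - 5(161) = 363.
After the shift, supply is Qs = -135.5 + 2.5P.
Re-solving, 7.5P = 1303.5 gives P = 173.8 and Q = 299.
ΔQ = 299 - 363 = -64.

ΔQ = -64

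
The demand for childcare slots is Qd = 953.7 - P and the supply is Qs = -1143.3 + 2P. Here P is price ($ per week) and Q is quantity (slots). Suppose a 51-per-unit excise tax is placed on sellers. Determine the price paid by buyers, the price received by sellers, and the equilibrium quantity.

P_b = 733, P_s = 682, Q = 220.7

The tax drives a wedge P_b - P_s = 51. Substituting P_s = P_b - 51 into supply: Qs = -1245.3 + 2P_b.
Market clearing requires 953.7 - P_b = -1245.3 + 2P_b; hence 2199 = 3P_b and P_b = 733.
So P_s = 682 and the quantity traded is Q = 953.7 - 733 = 220.7.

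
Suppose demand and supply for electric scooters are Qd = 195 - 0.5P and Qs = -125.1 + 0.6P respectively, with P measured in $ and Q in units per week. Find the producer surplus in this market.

At equilibrium Qd = Qs, so 195 - 0.5P = -125.1 + 0.6P; collecting terms, 320.1 = 1.1P and P* = 291.
Plugging P* into demand: Q* = 195 - 0.5(291) = 49.5.
Supply choke price (Qs = 0): P = 208.5. Producer surplus = ½ × (291 - 208.5) × 49.5 = 2041.875.

Producer surplus = 2041.875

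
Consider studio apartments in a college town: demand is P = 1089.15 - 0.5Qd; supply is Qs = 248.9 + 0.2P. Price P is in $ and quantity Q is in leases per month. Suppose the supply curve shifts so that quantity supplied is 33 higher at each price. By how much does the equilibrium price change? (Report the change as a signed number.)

ΔP = -15

Rewriting in direct form: Qd = 2178.3 - 2P.
The market clears where 2178.3 - 2P = 248.9 + 0.2P. Rearranging, 2.2P = 1929.4, hence P* = 877.
From the demand curve, Q* = 2178.3 - 2(877) = 424.3.
After the shift, supply is Qs = 281.9 + 0.2P.
New equilibrium: 1896.4 = 2.2P, so P = 862 and Q = 454.3.
ΔP = 862 - 877 = -15.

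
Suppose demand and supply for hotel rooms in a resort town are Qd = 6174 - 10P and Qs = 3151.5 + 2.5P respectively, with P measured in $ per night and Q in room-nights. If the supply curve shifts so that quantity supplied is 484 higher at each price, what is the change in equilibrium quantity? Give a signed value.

ΔQ = 387.2

Set Qd = Qs: 6174 - 10P = 3151.5 + 2.5P, so 3022.5 = 12.5P and P* = 241.8.
Plugging P* into demand: Q* = 6174 - 10(241.8) = 3756.
After the shift, supply is Qs = 3635.5 + 2.5P.
The new intersection has 2538.5 = 12.5P, i.e. P = 203.08, Q = 4143.2.
ΔQ = 4143.2 - 3756 = 387.2.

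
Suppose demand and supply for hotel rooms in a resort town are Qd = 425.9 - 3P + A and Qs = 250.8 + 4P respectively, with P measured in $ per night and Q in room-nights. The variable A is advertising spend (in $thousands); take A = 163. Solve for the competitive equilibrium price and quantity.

P* = 48.3, Q* = 444

With A = 163, demand is Qd = 588.9 - 3P.
At equilibrium Qd = Qs, so 588.9 - 3P = 250.8 + 4P; collecting terms, 338.1 = 7P and P* = 48.3.
Substitute back: Q* = 588.9 - 3(48.3) = 444.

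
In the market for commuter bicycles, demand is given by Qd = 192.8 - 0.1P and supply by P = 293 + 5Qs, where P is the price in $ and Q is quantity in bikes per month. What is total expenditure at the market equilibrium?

Total expenditure = 91342

In direct form, Qs = -58.6 + 0.2P.
Set Qd = Qs: 192.8 - 0.1P = -58.6 + 0.2P, so 251.4 = 0.3P and P* = 838.
Then Q* = 192.8 - 0.1(838) = 109.
Total expenditure = P* × Q* = 838 × 109 = 91342.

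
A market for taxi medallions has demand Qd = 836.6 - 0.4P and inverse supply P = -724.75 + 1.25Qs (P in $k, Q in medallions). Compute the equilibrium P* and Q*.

P* = 214, Q* = 751

Solving each curve for Q: Qs = 579.8 + 0.8P.
The market clears where 836.6 - 0.4P = 579.8 + 0.8P. Rearranging, 1.2P = 256.8, hence P* = 214.
Then Q* = 836.6 - 0.4(214) = 751.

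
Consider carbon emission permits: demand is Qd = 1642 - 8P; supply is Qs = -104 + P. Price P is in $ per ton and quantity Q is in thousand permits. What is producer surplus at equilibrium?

Set Qd = Qs: 1642 - 8P = -104 + P, so 1746 = 9P and P* = 194.
From the demand curve, Q* = 1642 - 8(194) = 90.
Supply choke price (Qs = 0): P = 104. Producer surplus = ½ × (194 - 104) × 90 = 4050.

Producer surplus = 4050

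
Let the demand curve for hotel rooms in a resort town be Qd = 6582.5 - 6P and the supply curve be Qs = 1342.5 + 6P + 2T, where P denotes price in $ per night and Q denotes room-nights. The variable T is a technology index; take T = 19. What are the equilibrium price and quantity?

With T = 19, supply is Qs = 1380.5 + 6P.
Equating demand and supply, 6582.5 - 6P = 1380.5 + 6P gives 12P = 5202, so P* = 433.5.
Plugging P* into demand: Q* = 6582.5 - 6(433.5) = 3981.5.

P* = 433.5, Q* = 3981.5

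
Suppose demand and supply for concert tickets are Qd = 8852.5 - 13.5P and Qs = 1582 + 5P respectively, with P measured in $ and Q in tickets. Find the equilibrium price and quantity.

P* = 393, Q* = 3547

Equating demand and supply, 8852.5 - 13.5P = 1582 + 5P gives 18.5P = 7270.5, so P* = 393.
From the demand curve, Q* = 8852.5 - 13.5(393) = 3547.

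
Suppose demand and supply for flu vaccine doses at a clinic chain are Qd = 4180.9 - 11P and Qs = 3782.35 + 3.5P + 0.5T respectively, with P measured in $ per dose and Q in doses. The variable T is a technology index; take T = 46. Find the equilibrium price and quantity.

P* = 25.9, Q* = 3896

With T = 46, supply is Qs = 3805.35 + 3.5P.
Equating demand and supply, 4180.9 - 11P = 3805.35 + 3.5P gives 14.5P = 375.55, so P* = 25.9.
Then Q* = 4180.9 - 11(25.9) = 3896.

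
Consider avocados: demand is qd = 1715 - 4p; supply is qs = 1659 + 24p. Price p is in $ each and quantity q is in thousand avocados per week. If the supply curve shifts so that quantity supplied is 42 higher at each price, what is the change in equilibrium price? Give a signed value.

Δp = -1.5

Equating demand and supply, 1715 - 4p = 1659 + 24p gives 28p = 56, so p* = 2.
Then q* = 1715 - 4(2) = 1707.
After the shift, supply is qs = 1701 + 24p.
New equilibrium: 14 = 28p, so p = 0.5 and q = 1713.
Δp = 0.5 - 2 = -1.5.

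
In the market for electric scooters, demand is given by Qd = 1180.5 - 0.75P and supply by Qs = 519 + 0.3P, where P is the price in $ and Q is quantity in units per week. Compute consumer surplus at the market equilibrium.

Consumer surplus = 334176

The market clears where 1180.5 - 0.75P = 519 + 0.3P. Rearranging, 1.05P = 661.5, hence P* = 630.
Plugging P* into demand: Q* = 1180.5 - 0.75(630) = 708.
Demand choke price (Qd = 0): P = 1180.5/0.75 = 1574. Consumer surplus = ½ × (1574 - 630) × 708 = 334176.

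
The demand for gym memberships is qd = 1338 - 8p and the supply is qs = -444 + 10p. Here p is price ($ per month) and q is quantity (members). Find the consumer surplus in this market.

Consumer surplus = 18632.25

Set qd = qs: 1338 - 8p = -444 + 10p, so 1782 = 18p and p* = 99.
Then q* = 1338 - 8(99) = 546.
Demand choke price (qd = 0): p = 1338/8 = 167.25. Consumer surplus = ½ × (167.25 - 99) × 546 = 18632.25.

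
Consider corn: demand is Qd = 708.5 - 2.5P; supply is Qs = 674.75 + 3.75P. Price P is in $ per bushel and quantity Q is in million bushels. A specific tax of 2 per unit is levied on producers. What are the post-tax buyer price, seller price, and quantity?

P_b = 6.6, P_s = 4.6, Q = 692

With a tax of 2 on producers, they supply based on the net price P_s = P_b - 2, so Qs = 667.25 + 3.75P_b.
Set Qd = Qs: 708.5 - 2.5P_b = 667.25 + 3.75P_b, so 41.25 = 6.25P_b and P_b = 6.6.
Then P_s = 6.6 - 2 = 4.6 and Q = 708.5 - 2.5(6.6) = 692.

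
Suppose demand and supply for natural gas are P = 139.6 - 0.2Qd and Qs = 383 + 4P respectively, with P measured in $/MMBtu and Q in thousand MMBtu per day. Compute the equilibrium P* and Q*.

P* = 35, Q* = 523

Inverting to quantity form: Qd = 698 - 5P.
Set Qd = Qs: 698 - 5P = 383 + 4P, so 315 = 9P and P* = 35.
Substitute back: Q* = 698 - 5(35) = 523.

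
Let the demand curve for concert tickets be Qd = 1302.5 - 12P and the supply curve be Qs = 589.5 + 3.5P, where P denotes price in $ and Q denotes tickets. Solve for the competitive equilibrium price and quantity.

At equilibrium Qd = Qs, so 1302.5 - 12P = 589.5 + 3.5P; collecting terms, 713 = 15.5P and P* = 46.
Plugging P* into demand: Q* = 1302.5 - 12(46) = 750.5.

P* = 46, Q* = 750.5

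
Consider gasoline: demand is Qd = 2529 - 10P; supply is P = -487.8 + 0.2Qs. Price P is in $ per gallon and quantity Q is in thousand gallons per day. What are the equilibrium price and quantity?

P* = 6, Q* = 2469

Solving each curve for Q: Qs = 2439 + 5P.
The market clears where 2529 - 10P = 2439 + 5P. Rearranging, 15P = 90, hence P* = 6.
Then Q* = 2529 - 10(6) = 2469.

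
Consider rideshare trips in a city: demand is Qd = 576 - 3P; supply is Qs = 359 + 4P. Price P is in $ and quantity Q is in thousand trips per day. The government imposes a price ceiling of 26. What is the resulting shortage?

Evaluating both curves at the ceiling price 26 gives Qd = 498, Qs = 463.
Shortage = Qd - Qs = 498 - 463 = 35.

Shortage = 35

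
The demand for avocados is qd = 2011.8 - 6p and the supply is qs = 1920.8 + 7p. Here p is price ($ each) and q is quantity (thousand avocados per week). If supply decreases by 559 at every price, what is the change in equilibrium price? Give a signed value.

At equilibrium qd = qs, so 2011.8 - 6p = 1920.8 + 7p; collecting terms, 91 = 13p and p* = 7.
From the demand curve, q* = 2011.8 - 6(7) = 1969.8.
After the shift, supply is qs = 1361.8 + 7p.
Re-solving, 13p = 650 gives p = 50 and q = 1711.8.
Δp = 50 - 7 = 43.

Δp = 43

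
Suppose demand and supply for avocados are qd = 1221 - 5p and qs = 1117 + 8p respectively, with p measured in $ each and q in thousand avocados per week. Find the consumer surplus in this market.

Consumer surplus = 139476.1

Equating demand and supply, 1221 - 5p = 1117 + 8p gives 13p = 104, so p* = 8.
From the demand curve, q* = 1221 - 5(8) = 1181.
Demand choke price (qd = 0): p = 1221/5 = 244.2. Consumer surplus = ½ × (244.2 - 8) × 1181 = 139476.1.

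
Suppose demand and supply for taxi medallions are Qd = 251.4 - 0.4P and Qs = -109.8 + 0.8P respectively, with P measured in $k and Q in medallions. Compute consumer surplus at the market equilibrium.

Equating demand and supply, 251.4 - 0.4P = -109.8 + 0.8P gives 1.2P = 361.2, so P* = 301.
Plugging P* into demand: Q* = 251.4 - 0.4(301) = 131.
Demand choke price (Qd = 0): P = 251.4/0.4 = 628.5. Consumer surplus = ½ × (628.5 - 301) × 131 = 21451.25.

Consumer surplus = 21451.25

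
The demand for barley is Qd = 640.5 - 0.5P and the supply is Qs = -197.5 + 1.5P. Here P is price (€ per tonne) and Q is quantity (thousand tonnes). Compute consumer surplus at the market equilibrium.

Set Qd = Qs: 640.5 - 0.5P = -197.5 + 1.5P, so 838 = 2P and P* = 419.
Substitute back: Q* = 640.5 - 0.5(419) = 431.
Demand choke price (Qd = 0): P = 640.5/0.5 = 1281. Consumer surplus = ½ × (1281 - 419) × 431 = 185761.

Consumer surplus = 185761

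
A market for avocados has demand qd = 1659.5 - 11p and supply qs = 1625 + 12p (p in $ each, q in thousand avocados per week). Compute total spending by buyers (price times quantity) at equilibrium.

At equilibrium qd = qs, so 1659.5 - 11p = 1625 + 12p; collecting terms, 34.5 = 23p and p* = 1.5.
Plugging p* into demand: q* = 1659.5 - 11(1.5) = 1643.
Total spending by buyers = p* × q* = 1.5 × 1643 = 2464.5.

Total spending by buyers = 2464.5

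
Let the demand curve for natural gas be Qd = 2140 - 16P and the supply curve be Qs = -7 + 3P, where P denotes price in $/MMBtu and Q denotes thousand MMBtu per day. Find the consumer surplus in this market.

Consumer surplus = 3444.5

At equilibrium Qd = Qs, so 2140 - 16P = -7 + 3P; collecting terms, 2147 = 19P and P* = 113.
Plugging P* into demand: Q* = 2140 - 16(113) = 332.
Demand choke price (Qd = 0): P = 2140/16 = 133.75. Consumer surplus = ½ × (133.75 - 113) × 332 = 3444.5.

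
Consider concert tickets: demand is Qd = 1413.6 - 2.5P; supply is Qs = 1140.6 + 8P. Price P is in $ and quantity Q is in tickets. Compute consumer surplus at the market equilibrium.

Consumer surplus = 363744.392

The market clears where 1413.6 - 2.5P = 1140.6 + 8P. Rearranging, 10.5P = 273, hence P* = 26.
From the demand curve, Q* = 1413.6 - 2.5(26) = 1348.6.
Demand choke price (Qd = 0): P = 1413.6/2.5 = 565.44. Consumer surplus = ½ × (565.44 - 26) × 1348.6 = 363744.392.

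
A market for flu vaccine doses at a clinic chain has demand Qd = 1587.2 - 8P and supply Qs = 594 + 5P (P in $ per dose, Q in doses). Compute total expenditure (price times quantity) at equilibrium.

Total expenditure = 74566.4

At equilibrium Qd = Qs, so 1587.2 - 8P = 594 + 5P; collecting terms, 993.2 = 13P and P* = 76.4.
From the demand curve, Q* = 1587.2 - 8(76.4) = 976.
Total expenditure = P* × Q* = 76.4 × 976 = 74566.4.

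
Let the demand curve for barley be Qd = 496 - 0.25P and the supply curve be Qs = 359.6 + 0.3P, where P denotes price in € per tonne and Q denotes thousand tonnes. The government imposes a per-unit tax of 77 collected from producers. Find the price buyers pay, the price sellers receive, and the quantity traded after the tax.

P_b = 290, P_s = 213, Q = 423.5

With a tax of 77 on producers, they supply based on the net price P_s = P_b - 77, so Qs = 336.5 + 0.3P_b.
Market clearing requires 496 - 0.25P_b = 336.5 + 0.3P_b; hence 159.5 = 0.55P_b and P_b = 290.
Then P_s = 290 - 77 = 213 and Q = 496 - 0.25(290) = 423.5.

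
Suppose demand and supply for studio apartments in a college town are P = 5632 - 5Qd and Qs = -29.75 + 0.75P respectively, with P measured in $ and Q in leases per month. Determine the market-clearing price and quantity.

P* = 1217, Q* = 883

Inverting to quantity form: Qd = 1126.4 - 0.2P.
Equating demand and supply, 1126.4 - 0.2P = -29.75 + 0.75P gives 0.95P = 1156.15, so P* = 1217.
Substitute back: Q* = 1126.4 - 0.2(1217) = 883.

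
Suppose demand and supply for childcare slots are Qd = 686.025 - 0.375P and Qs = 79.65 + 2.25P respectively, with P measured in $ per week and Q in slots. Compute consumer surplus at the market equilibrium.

Equating demand and supply, 686.025 - 0.375P = 79.65 + 2.25P gives 2.625P = 606.375, so P* = 231.
Plugging P* into demand: Q* = 686.025 - 0.375(231) = 599.4.
Demand choke price (Qd = 0): P = 686.025/0.375 = 1829.4. Consumer surplus = ½ × (1829.4 - 231) × 599.4 = 479040.48.

Consumer surplus = 479040.48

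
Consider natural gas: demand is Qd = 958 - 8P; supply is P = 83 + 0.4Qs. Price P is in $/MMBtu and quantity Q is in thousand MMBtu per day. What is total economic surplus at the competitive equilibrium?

Total surplus = 1286.25

In direct form, Qs = -207.5 + 2.5P.
Set Qd = Qs: 958 - 8P = -207.5 + 2.5P, so 1165.5 = 10.5P and P* = 111.
From the demand curve, Q* = 958 - 8(111) = 70.
Demand choke price = 119.75; supply choke price = 83. CS = ½(119.75 - 111)(70) = 306.25; PS = ½(111 - 83)(70) = 980. Total surplus = 1286.25.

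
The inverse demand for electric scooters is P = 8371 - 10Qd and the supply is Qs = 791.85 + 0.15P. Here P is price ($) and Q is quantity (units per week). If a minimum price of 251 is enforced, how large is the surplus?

Rewriting in direct form: Qd = 837.1 - 0.1P.
At P = 251: Qd = 812 and Qs = 829.5.
Surplus = Qs - Qd = 829.5 - 812 = 17.5.

Surplus = 17.5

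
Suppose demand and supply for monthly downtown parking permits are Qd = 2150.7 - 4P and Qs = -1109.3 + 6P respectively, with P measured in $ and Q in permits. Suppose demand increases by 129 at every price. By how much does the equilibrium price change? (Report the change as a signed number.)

Set Qd = Qs: 2150.7 - 4P = -1109.3 + 6P, so 3260 = 10P and P* = 326.
From the demand curve, Q* = 2150.7 - 4(326) = 846.7.
After the shift, demand is Qd = 2279.7 - 4P.
The new intersection has 3389 = 10P, i.e. P = 338.9, Q = 924.1.
ΔP = 338.9 - 326 = 12.9.

ΔP = 12.9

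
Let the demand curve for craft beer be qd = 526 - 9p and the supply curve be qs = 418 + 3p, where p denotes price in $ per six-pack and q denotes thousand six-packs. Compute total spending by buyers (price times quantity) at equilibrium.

The market clears where 526 - 9p = 418 + 3p. Rearranging, 12p = 108, hence p* = 9.
From the demand curve, q* = 526 - 9(9) = 445.
Total spending by buyers = p* × q* = 9 × 445 = 4005.

Total spending by buyers = 4005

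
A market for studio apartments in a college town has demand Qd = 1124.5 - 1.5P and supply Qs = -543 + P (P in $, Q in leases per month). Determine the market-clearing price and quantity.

The market clears where 1124.5 - 1.5P = -543 + P. Rearranging, 2.5P = 1667.5, hence P* = 667.
Substitute back: Q* = 1124.5 - 1.5(667) = 124.

P* = 667, Q* = 124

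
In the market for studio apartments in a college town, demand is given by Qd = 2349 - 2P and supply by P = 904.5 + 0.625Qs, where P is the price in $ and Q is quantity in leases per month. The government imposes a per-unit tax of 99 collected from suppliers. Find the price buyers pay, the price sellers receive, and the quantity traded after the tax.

P_b = 1098.5, P_s = 999.5, Q = 152

Solving each curve for Q: Qs = -1447.2 + 1.6P.
Suppliers keep P_s = P_b - 99 per unit, so supply in terms of the buyer price is Qs = -1605.6 + 1.6P_b.
Market clearing requires 2349 - 2P_b = -1605.6 + 1.6P_b; hence 3954.6 = 3.6P_b and P_b = 1098.5.
Then P_s = 1098.5 - 99 = 999.5 and Q = 2349 - 2(1098.5) = 152.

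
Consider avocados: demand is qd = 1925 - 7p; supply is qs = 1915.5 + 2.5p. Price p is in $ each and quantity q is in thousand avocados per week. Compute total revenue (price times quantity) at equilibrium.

Total revenue = 1918

The market clears where 1925 - 7p = 1915.5 + 2.5p. Rearranging, 9.5p = 9.5, hence p* = 1.
From the demand curve, q* = 1925 - 7(1) = 1918.
Total revenue = p* × q* = 1 × 1918 = 1918.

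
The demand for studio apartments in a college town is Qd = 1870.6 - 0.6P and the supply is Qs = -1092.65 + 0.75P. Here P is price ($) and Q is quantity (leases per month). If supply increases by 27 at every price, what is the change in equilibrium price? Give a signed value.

Equating demand and supply, 1870.6 - 0.6P = -1092.65 + 0.75P gives 1.35P = 2963.25, so P* = 2195.
Then Q* = 1870.6 - 0.6(2195) = 553.6.
After the shift, supply is Qs = -1065.65 + 0.75P.
The new intersection has 2936.25 = 1.35P, i.e. P = 2175, Q = 565.6.
ΔP = 2175 - 2195 = -20.

ΔP = -20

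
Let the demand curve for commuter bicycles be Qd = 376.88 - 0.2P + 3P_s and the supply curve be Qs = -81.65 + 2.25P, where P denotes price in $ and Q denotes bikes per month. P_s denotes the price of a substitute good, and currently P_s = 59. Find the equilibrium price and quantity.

P* = 259.4, Q* = 502

With P_s = 59, demand is Qd = 553.88 - 0.2P.
The market clears where 553.88 - 0.2P = -81.65 + 2.25P. Rearranging, 2.45P = 635.53, hence P* = 259.4.
Substitute back: Q* = 553.88 - 0.2(259.4) = 502.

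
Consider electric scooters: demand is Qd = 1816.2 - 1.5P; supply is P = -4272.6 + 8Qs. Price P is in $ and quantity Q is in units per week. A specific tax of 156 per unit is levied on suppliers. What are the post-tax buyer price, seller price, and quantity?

Inverting to quantity form: Qs = 534.075 + 0.125P.
The tax drives a wedge P_b - P_s = 156. Substituting P_s = P_b - 156 into supply: Qs = 514.575 + 0.125P_b.
Market clearing requires 1816.2 - 1.5P_b = 514.575 + 0.125P_b; hence 1301.625 = 1.625P_b and P_b = 801.
Then P_s = 801 - 156 = 645 and Q = 1816.2 - 1.5(801) = 614.7.

P_b = 801, P_s = 645, Q = 614.7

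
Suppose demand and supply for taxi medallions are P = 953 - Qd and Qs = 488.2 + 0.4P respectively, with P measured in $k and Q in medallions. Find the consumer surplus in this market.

Solving each curve for Q: Qd = 953 - P.
Equating demand and supply, 953 - P = 488.2 + 0.4P gives 1.4P = 464.8, so P* = 332.
Plugging P* into demand: Q* = 953 - 332 = 621.
Demand choke price (Qd = 0): P = 953. Consumer surplus = ½ × (953 - 332) × 621 = 192820.5.

Consumer surplus = 192820.5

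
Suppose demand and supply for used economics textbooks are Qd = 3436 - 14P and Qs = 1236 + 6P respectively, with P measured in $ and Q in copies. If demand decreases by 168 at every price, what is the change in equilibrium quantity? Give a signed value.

ΔQ = -50.4

Set Qd = Qs: 3436 - 14P = 1236 + 6P, so 2200 = 20P and P* = 110.
Plugging P* into demand: Q* = 3436 - 14(110) = 1896.
After the shift, demand is Qd = 3268 - 14P.
The new intersection has 2032 = 20P, i.e. P = 101.6, Q = 1845.6.
ΔQ = 1845.6 - 1896 = -50.4.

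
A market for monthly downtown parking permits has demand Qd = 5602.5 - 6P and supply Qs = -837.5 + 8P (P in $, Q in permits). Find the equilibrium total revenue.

Total revenue = 1307550

Set Qd = Qs: 5602.5 - 6P = -837.5 + 8P, so 6440 = 14P and P* = 460.
Plugging P* into demand: Q* = 5602.5 - 6(460) = 2842.5.
Total revenue = P* × Q* = 460 × 2842.5 = 1307550.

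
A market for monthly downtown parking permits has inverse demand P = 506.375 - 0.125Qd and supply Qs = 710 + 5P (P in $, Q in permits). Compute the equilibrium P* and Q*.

Inverting to quantity form: Qd = 4051 - 8P.
The market clears where 4051 - 8P = 710 + 5P. Rearranging, 13P = 3341, hence P* = 257.
From the demand curve, Q* = 4051 - 8(257) = 1995.

P* = 257, Q* = 1995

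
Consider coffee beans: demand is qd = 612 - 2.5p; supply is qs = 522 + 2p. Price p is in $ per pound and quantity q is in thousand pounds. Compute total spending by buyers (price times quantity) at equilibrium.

The market clears where 612 - 2.5p = 522 + 2p. Rearranging, 4.5p = 90, hence p* = 20.
Plugging p* into demand: q* = 612 - 2.5(20) = 562.
Total spending by buyers = p* × q* = 20 × 562 = 11240.

Total spending by buyers = 11240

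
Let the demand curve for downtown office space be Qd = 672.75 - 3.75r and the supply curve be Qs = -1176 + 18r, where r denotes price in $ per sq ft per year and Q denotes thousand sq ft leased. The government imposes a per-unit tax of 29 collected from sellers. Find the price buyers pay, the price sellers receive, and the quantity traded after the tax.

r_b = 109, r_s = 80, Q = 264

The tax drives a wedge r_b - r_s = 29. Substituting r_s = r_b - 29 into supply: Qs = -1698 + 18r_b.
Equate demand and the shifted supply: 672.75 - 3.75r_b = -1698 + 18r_b, giving 21.75r_b = 2370.75, so r_b = 109.
Then r_s = 109 - 29 = 80 and Q = 672.75 - 3.75(109) = 264.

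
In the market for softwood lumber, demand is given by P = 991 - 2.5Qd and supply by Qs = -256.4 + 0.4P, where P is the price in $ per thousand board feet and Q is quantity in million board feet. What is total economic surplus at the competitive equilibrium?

Total surplus = 12250

Solving each curve for Q: Qd = 396.4 - 0.4P.
At equilibrium Qd = Qs, so 396.4 - 0.4P = -256.4 + 0.4P; collecting terms, 652.8 = 0.8P and P* = 816.
Substitute back: Q* = 396.4 - 0.4(816) = 70.
Demand choke price = 991; supply choke price = 641. CS = ½(991 - 816)(70) = 6125; PS = ½(816 - 641)(70) = 6125. Total surplus = 12250.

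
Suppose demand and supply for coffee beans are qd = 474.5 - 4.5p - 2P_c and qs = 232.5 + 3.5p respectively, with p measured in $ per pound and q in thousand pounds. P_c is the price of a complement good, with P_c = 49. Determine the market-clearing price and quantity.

p* = 18, q* = 295.5

With P_c = 49, demand is qd = 376.5 - 4.5p.
Equating demand and supply, 376.5 - 4.5p = 232.5 + 3.5p gives 8p = 144, so p* = 18.
Plugging p* into demand: q* = 376.5 - 4.5(18) = 295.5.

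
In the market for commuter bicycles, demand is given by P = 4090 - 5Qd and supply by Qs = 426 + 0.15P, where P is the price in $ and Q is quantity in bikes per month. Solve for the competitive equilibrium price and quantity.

P* = 1120, Q* = 594

In direct form, Qd = 818 - 0.2P.
At equilibrium Qd = Qs, so 818 - 0.2P = 426 + 0.15P; collecting terms, 392 = 0.35P and P* = 1120.
Plugging P* into demand: Q* = 818 - 0.2(1120) = 594.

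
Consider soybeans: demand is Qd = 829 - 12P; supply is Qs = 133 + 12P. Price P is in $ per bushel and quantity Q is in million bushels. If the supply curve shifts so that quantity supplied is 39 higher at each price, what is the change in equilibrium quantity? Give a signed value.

ΔQ = 19.5

At equilibrium Qd = Qs, so 829 - 12P = 133 + 12P; collecting terms, 696 = 24P and P* = 29.
Plugging P* into demand: Q* = 829 - 12(29) = 481.
After the shift, supply is Qs = 172 + 12P.
The new intersection has 657 = 24P, i.e. P = 27.375, Q = 500.5.
ΔQ = 500.5 - 481 = 19.5.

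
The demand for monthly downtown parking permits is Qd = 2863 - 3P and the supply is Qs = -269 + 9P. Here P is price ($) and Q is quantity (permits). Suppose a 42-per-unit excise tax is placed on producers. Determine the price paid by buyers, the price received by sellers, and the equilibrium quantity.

P_b = 292.5, P_s = 250.5, Q = 1985.5

The tax drives a wedge P_b - P_s = 42. Substituting P_s = P_b - 42 into supply: Qs = -647 + 9P_b.
Market clearing requires 2863 - 3P_b = -647 + 9P_b; hence 3510 = 12P_b and P_b = 292.5.
So P_s = 250.5 and the quantity traded is Q = 2863 - 3(292.5) = 1985.5.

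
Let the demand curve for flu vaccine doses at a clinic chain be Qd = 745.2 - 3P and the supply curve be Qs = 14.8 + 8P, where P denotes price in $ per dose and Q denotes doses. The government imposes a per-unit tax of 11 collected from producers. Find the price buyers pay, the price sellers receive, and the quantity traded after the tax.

P_b = 74.4, P_s = 63.4, Q = 522

The tax drives a wedge P_b - P_s = 11. Substituting P_s = P_b - 11 into supply: Qs = -73.2 + 8P_b.
Set Qd = Qs: 745.2 - 3P_b = -73.2 + 8P_b, so 818.4 = 11P_b and P_b = 74.4.
Then P_s = 74.4 - 11 = 63.4 and Q = 745.2 - 3(74.4) = 522.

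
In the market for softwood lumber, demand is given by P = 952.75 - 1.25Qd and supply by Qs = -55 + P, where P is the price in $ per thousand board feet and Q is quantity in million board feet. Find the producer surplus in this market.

Producer surplus = 79600.5

In direct form, Qd = 762.2 - 0.8P.
At equilibrium Qd = Qs, so 762.2 - 0.8P = -55 + P; collecting terms, 817.2 = 1.8P and P* = 454.
Plugging P* into demand: Q* = 762.2 - 0.8(454) = 399.
Supply choke price (Qs = 0): P = 55. Producer surplus = ½ × (454 - 55) × 399 = 79600.5.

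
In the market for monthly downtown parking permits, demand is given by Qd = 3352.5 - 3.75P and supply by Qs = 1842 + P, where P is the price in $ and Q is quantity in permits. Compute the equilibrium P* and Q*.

P* = 318, Q* = 2160

Set Qd = Qs: 3352.5 - 3.75P = 1842 + P, so 1510.5 = 4.75P and P* = 318.
Substitute back: Q* = 3352.5 - 3.75(318) = 2160.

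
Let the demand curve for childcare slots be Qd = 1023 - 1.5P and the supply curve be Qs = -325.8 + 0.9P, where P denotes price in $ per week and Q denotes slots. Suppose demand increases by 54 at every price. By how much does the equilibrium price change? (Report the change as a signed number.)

The market clears where 1023 - 1.5P = -325.8 + 0.9P. Rearranging, 2.4P = 1348.8, hence P* = 562.
Then Q* = 1023 - 1.5(562) = 180.
After the shift, demand is Qd = 1077 - 1.5P.
The new intersection has 1402.8 = 2.4P, i.e. P = 584.5, Q = 200.25.
ΔP = 584.5 - 562 = 22.5.

ΔP = 22.5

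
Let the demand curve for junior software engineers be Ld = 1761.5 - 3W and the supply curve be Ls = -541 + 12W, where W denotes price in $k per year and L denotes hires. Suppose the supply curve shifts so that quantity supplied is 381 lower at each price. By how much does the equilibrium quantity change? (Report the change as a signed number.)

Set Ld = Ls: 1761.5 - 3W = -541 + 12W, so 2302.5 = 15W and W* = 153.5.
From the demand curve, L* = 1761.5 - 3(153.5) = 1301.
After the shift, supply is Ls = -922 + 12W.
Re-solving, 15W = 2683.5 gives W = 178.9 and L = 1224.8.
ΔL = 1224.8 - 1301 = -76.2.

ΔL = -76.2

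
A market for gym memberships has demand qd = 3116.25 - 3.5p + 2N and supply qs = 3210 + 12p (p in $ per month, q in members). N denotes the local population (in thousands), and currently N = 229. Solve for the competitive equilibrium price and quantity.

p* = 23.5, q* = 3492

With N = 229, demand is qd = 3574.25 - 3.5p.
The market clears where 3574.25 - 3.5p = 3210 + 12p. Rearranging, 15.5p = 364.25, hence p* = 23.5.
Then q* = 3574.25 - 3.5(23.5) = 3492.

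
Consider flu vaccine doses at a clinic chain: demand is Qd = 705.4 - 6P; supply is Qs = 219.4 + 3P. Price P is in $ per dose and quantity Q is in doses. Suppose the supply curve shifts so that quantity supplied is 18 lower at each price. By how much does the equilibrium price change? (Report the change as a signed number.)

ΔP = 2

At equilibrium Qd = Qs, so 705.4 - 6P = 219.4 + 3P; collecting terms, 486 = 9P and P* = 54.
Plugging P* into demand: Q* = 705.4 - 6(54) = 381.4.
After the shift, supply is Qs = 201.4 + 3P.
Re-solving, 9P = 504 gives P = 56 and Q = 369.4.
ΔP = 56 - 54 = 2.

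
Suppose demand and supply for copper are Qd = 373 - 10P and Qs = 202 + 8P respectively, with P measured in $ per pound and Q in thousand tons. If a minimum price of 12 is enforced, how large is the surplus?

Surplus = 45

With P fixed at 12, quantity demanded is 253 and quantity supplied is 298.
Surplus = Qs - Qd = 298 - 253 = 45.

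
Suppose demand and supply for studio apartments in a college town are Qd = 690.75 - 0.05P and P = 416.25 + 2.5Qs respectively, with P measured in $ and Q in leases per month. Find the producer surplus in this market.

Producer surplus = 443275.3125

Solving each curve for Q: Qs = -166.5 + 0.4P.
At equilibrium Qd = Qs, so 690.75 - 0.05P = -166.5 + 0.4P; collecting terms, 857.25 = 0.45P and P* = 1905.
From the demand curve, Q* = 690.75 - 0.05(1905) = 595.5.
Supply choke price (Qs = 0): P = 416.25. Producer surplus = ½ × (1905 - 416.25) × 595.5 = 443275.3125.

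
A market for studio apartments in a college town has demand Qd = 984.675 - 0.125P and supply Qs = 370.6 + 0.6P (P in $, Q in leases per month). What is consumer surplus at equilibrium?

The market clears where 984.675 - 0.125P = 370.6 + 0.6P. Rearranging, 0.725P = 614.075, hence P* = 847.
From the demand curve, Q* = 984.675 - 0.125(847) = 878.8.
Demand choke price (Qd = 0): P = 984.675/0.125 = 7877.4. Consumer surplus = ½ × (7877.4 - 847) × 878.8 = 3089157.76.

Consumer surplus = 3089157.76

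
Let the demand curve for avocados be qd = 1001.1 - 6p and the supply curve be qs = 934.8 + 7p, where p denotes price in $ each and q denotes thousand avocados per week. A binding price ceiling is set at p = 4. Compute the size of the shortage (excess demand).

Shortage = 14.3

With p fixed at 4, quantity demanded is 977.1 and quantity supplied is 962.8.
Shortage = qd - qs = 977.1 - 962.8 = 14.3.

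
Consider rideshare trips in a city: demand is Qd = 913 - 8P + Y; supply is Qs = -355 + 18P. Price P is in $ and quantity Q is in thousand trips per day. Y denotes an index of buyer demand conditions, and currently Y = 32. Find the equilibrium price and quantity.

P* = 50, Q* = 545

With Y = 32, demand is Qd = 945 - 8P.
Equating demand and supply, 945 - 8P = -355 + 18P gives 26P = 1300, so P* = 50.
Substitute back: Q* = 945 - 8(50) = 545.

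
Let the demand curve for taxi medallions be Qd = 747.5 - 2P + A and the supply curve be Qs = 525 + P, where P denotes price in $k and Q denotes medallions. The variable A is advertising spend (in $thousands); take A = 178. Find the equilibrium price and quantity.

With A = 178, demand is Qd = 925.5 - 2P.
The market clears where 925.5 - 2P = 525 + P. Rearranging, 3P = 400.5, hence P* = 133.5.
From the demand curve, Q* = 925.5 - 2(133.5) = 658.5.

P* = 133.5, Q* = 658.5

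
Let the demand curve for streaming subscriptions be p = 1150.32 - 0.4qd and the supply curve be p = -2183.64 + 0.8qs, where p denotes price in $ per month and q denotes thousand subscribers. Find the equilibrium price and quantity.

p* = 39, q* = 2778.3

In direct form, qd = 2875.8 - 2.5p and qs = 2729.55 + 1.25p.
Set qd = qs: 2875.8 - 2.5p = 2729.55 + 1.25p, so 146.25 = 3.75p and p* = 39.
Then q* = 2875.8 - 2.5(39) = 2778.3.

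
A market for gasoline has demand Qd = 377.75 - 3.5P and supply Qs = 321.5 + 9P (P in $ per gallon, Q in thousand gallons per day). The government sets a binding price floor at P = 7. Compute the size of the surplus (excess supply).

Surplus = 31.25

Evaluating both curves at the floor price 7 gives Qd = 353.25, Qs = 384.5.
Surplus = Qs - Qd = 384.5 - 353.25 = 31.25.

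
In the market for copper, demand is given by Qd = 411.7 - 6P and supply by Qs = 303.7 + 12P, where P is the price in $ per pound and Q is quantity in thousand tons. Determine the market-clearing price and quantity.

The market clears where 411.7 - 6P = 303.7 + 12P. Rearranging, 18P = 108, hence P* = 6.
Substitute back: Q* = 411.7 - 6(6) = 375.7.

P* = 6, Q* = 375.7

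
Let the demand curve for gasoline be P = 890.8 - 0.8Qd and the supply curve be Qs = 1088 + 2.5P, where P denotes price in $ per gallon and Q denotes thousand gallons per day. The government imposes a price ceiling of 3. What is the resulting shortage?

Shortage = 14.25

In direct form, Qd = 1113.5 - 1.25P.
At P = 3: Qd = 1109.75 and Qs = 1095.5.
Shortage = Qd - Qs = 1109.75 - 1095.5 = 14.25.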